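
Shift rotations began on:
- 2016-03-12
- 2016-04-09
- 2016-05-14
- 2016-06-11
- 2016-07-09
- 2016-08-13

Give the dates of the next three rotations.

2016-09-10, 2016-10-08, 2016-11-12

These are Saturdays at 28- or 35-day spacing (28, 35, 28, 28, 35).
The pattern: 2nd Saturday of the month.
2nd Saturday of September 2016: 2016-09-10.
2nd Saturday of October 2016: 2016-10-08.
November 2016 — 2nd Saturday is 2016-11-12.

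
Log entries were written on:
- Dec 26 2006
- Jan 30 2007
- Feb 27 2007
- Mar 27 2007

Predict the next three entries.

These are Tuesdays with 35, 28, 28-day gaps.
Each is the final Tuesday of its month — Jan 30 2007 is past the 28th, so '4th Tuesday' doesn't fit.
Last Tuesday of April 2007: Apr 24 2007.
Last Tuesday of May 2007: May 29 2007.
June 2007 ends with Tuesday Jun 26 2007.

Apr 24 2007, May 29 2007, Jun 26 2007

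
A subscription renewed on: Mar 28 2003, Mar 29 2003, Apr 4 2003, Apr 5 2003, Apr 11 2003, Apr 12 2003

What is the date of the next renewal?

Gaps: 1, 6, 1, 6, 1 days — not constant, but cyclic with period 2.
The events fall on every Friday and Saturday.
The following Friday is Apr 18 2003.

Apr 18 2003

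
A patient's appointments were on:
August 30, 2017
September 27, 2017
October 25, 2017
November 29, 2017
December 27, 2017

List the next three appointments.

These are Wednesdays with 28, 28, 35, 28-day gaps.
Each is the final Wednesday of its month — August 30, 2017 is past the 28th, so '4th Wednesday' doesn't fit.
Last Wednesday of January 2018: January 31, 2018.
Last Wednesday of February 2018: February 28, 2018.
Last Wednesday of March 2018: March 28, 2018.

January 31, 2018; February 28, 2018; March 28, 2018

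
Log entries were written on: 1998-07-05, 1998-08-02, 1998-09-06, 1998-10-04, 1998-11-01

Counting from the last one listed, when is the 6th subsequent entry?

These are Sundays at 28- or 35-day spacing (28, 35, 28, 28).
The pattern: 1st Sunday of the month.
1st Sunday of December 1998: 1998-12-06.
1st Sunday of January 1999: 1999-01-03.
February 1999 — 1st Sunday is 1999-02-07.
1st Sunday of March 1999: 1999-03-07.
1st Sunday of April 1999: 1999-04-04.
May 1999 — 1st Sunday is 1999-05-02.

1999-05-02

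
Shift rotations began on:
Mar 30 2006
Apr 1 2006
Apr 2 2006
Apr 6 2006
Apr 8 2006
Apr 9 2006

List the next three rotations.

Gaps: 2, 1, 4, 2, 1 days — not constant, but cyclic with period 3.
The events fall on every Thursday, Saturday and Sunday.
The following Thursday is Apr 13 2006.
Next Saturday: Apr 15 2006.
Next Sunday: Apr 16 2006.

Apr 13 2006, Apr 15 2006, Apr 16 2006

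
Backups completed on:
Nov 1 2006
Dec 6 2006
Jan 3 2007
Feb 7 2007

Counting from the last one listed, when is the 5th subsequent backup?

Jul 4 2007

All dates are Wednesdays, 35, 28, 35 days apart.
Specifically, the 1st Wednesday of each month.
March 2007 — 1st Wednesday is Mar 7 2007.
April 2007 — 1st Wednesday is Apr 4 2007.
May 2007 — 1st Wednesday is May 2 2007.
1st Wednesday of June 2007: Jun 6 2007.
July 2007 — 1st Wednesday is Jul 4 2007.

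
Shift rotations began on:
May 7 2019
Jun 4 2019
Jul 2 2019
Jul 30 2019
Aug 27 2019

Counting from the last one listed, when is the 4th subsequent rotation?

Dec 17 2019

Every event comes 28 days after the last (28, 28, 28, 28).
Aug 27 2019 + 28 days = Sep 24 2019.
Sep 24 2019 + 28 days = Oct 22 2019.
Oct 22 2019 + 28 days = Nov 19 2019.
Nov 19 2019 + 28 days = Dec 17 2019.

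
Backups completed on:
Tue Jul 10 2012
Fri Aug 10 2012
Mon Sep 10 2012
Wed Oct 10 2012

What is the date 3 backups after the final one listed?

Thu Jan 10 2013

The day-of-month is always 10 (31, 31, 30 days between events).
So this recurs on the 10th of each month.
Next: November 2012 → Sat Nov 10 2012.
December 2012: Mon Dec 10 2012.
January 2013: Thu Jan 10 2013.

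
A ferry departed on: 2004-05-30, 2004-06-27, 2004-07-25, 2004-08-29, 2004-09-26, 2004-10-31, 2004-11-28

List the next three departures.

Every date is a Sunday; gaps 28, 28, 35, 28, 35, 28 days.
Each is the last Sunday of its month (at least one falls on the 29th or later, ruling out '4th Sunday').
December 2004 ends with Sunday 2004-12-26.
Last Sunday of January 2005: 2005-01-30.
February 2005 ends with Sunday 2005-02-27.

2004-12-26, 2005-01-30, 2005-02-27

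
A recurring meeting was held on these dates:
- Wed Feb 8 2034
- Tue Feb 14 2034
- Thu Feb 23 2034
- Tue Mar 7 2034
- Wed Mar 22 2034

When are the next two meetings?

Intervals are 6, 9, 12, 15 days — an arithmetic progression with common difference 3.
Next gap: 18 days. Wed Mar 22 2034 + 18 days = Sun Apr 9 2034.
Next gap: 21 days. Sun Apr 9 2034 + 21 days = Sun Apr 30 2034.

Sun Apr 9 2034, Sun Apr 30 2034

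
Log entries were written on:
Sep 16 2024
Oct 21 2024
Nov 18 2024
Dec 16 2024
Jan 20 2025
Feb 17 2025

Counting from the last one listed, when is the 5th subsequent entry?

Jul 21 2025

All dates are Mondays, 35, 28, 28, 35, 28 days apart.
Specifically, the 3rd Monday of each month.
March 2025 — 3rd Monday is Mar 17 2025.
3rd Monday of April 2025: Apr 21 2025.
3rd Monday of May 2025: May 19 2025.
3rd Monday of June 2025: Jun 16 2025.
3rd Monday of July 2025: Jul 21 2025.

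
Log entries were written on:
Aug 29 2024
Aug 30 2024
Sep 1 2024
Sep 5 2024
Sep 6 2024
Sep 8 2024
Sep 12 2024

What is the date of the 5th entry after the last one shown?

The gap pattern 1, 2, 4, 1, 2, 4 repeats every 3 events.
These are the Thursdays, Fridays and Sundays of each week.
The following Friday is Sep 13 2024.
Next Sunday: Sep 15 2024.
The following Thursday is Sep 19 2024.
Next Friday: Sep 20 2024.
The following Sunday is Sep 22 2024.

Sep 22 2024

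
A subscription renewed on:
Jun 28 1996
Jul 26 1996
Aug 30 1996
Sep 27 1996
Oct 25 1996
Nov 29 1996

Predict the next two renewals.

Every date is a Friday; gaps 28, 35, 28, 28, 35 days.
Each is the last Friday of its month (at least one falls on the 29th or later, ruling out '4th Friday').
Last Friday of December 1996: Dec 27 1996.
Last Friday of January 1997: Jan 31 1997.

Dec 27 1996, Jan 31 1997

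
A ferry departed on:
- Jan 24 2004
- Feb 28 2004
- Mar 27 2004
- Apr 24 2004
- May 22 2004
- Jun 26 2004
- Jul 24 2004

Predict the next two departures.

Aug 28 2004, Sep 25 2004

These are Saturdays at 28- or 35-day spacing (35, 28, 28, 28, 35, 28).
The pattern: 4th Saturday of the month.
4th Saturday of August 2004: Aug 28 2004.
4th Saturday of September 2004: Sep 25 2004.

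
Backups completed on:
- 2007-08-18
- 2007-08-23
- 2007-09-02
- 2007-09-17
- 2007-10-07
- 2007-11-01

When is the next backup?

2007-12-01

The spacing grows by 5 each time: 5, 10, 15, 20, 25 days.
Next gap: 30 days. 2007-11-01 + 30 days = 2007-12-01.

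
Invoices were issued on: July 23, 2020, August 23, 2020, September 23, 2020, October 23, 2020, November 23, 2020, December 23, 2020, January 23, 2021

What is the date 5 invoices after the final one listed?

The day-of-month is always 23 (31, 31, 30, 31, 30, 31 days between events).
So this recurs on the 23rd of each month.
February 2021: February 23, 2021.
Next: March 2021 → March 23, 2021.
Next: April 2021 → April 23, 2021.
May 2021: May 23, 2021.
Next: June 2021 → June 23, 2021.

June 23, 2021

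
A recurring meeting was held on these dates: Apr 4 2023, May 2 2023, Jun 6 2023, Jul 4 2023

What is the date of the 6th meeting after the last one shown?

Jan 2 2024

Gaps: 28, 35, 28 days — a mix of 28 and 35. Every date is a Tuesday.
Each is the 1st Tuesday of its month.
1st Tuesday of August 2023: Aug 1 2023.
1st Tuesday of September 2023: Sep 5 2023.
1st Tuesday of October 2023: Oct 3 2023.
1st Tuesday of November 2023: Nov 7 2023.
1st Tuesday of December 2023: Dec 5 2023.
January 2024 — 1st Tuesday is Jan 2 2024.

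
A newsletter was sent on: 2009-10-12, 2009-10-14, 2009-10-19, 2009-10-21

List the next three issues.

The gap pattern 2, 5, 2 repeats every 2 events.
These are the Mondays and Wednesdays of each week.
Next Monday: 2009-10-26.
The following Wednesday is 2009-10-28.
Next Monday: 2009-11-02.

2009-10-26, 2009-10-28, 2009-11-02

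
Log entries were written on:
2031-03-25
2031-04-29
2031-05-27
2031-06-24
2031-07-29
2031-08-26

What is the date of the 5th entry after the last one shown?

2032-01-27

These are Tuesdays with 35, 28, 28, 35, 28-day gaps.
Each is the final Tuesday of its month — 2031-04-29 is past the 28th, so '4th Tuesday' doesn't fit.
Last Tuesday of September 2031: 2031-09-30.
Last Tuesday of October 2031: 2031-10-28.
Last Tuesday of November 2031: 2031-11-25.
Last Tuesday of December 2031: 2031-12-30.
Last Tuesday of January 2032: 2032-01-27.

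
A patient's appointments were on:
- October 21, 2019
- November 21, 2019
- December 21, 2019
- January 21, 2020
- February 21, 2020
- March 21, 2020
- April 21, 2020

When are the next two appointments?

The day-of-month is always 21 (31, 30, 31, 31, 29, 31 days between events).
So this recurs on the 21st of each month.
Next: May 2020 → May 21, 2020.
June 2020: June 21, 2020.

May 21, 2020; June 21, 2020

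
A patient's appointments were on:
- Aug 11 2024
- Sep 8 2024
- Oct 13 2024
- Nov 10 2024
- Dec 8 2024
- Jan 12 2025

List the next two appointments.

Feb 9 2025, Mar 9 2025

All dates are Sundays, 28, 35, 28, 28, 35 days apart.
Specifically, the 2nd Sunday of each month.
2nd Sunday of February 2025: Feb 9 2025.
2nd Sunday of March 2025: Mar 9 2025.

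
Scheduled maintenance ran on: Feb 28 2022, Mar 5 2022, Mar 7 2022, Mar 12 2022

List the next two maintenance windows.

The gap pattern 5, 2, 5 repeats every 2 events.
These are the Mondays and Saturdays of each week.
Next Monday: Mar 14 2022.
The following Saturday is Mar 19 2022.

Mar 14 2022, Mar 19 2022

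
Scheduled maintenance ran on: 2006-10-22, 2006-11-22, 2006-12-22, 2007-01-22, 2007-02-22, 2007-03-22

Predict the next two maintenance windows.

2007-04-22, 2007-05-22

Gaps: 31, 30, 31, 31, 28 days — not constant. Every event is on the 22nd of the month.
Pattern: the 22nd of each month.
Next: April 2007 → 2007-04-22.
May 2007: 2007-05-22.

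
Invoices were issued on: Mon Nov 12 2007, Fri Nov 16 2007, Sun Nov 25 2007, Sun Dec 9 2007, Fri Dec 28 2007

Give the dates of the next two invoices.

Gaps: 4, 9, 14, 19 days — each gap is 5 larger than the previous one.
Next gap: 24 days. Fri Dec 28 2007 + 24 days = Mon Jan 21 2008.
Next gap: 29 days. Mon Jan 21 2008 + 29 days = Tue Feb 19 2008.

Mon Jan 21 2008, Tue Feb 19 2008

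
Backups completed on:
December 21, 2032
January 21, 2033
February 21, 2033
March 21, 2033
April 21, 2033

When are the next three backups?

May 21, 2033; June 21, 2033; July 21, 2033

Gaps: 31, 31, 28, 31 days — not constant. Every event is on the 21st of the month.
Pattern: the 21st of each month.
Next: May 2033 → May 21, 2033.
June 2033: June 21, 2033.
Next: July 2033 → July 21, 2033.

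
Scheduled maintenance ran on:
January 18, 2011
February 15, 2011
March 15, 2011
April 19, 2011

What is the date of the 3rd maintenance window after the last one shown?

July 19, 2011

These are Tuesdays at 28- or 35-day spacing (28, 28, 35).
The pattern: 3rd Tuesday of the month.
May 2011 — 3rd Tuesday is May 17, 2011.
June 2011 — 3rd Tuesday is June 21, 2011.
July 2011 — 3rd Tuesday is July 19, 2011.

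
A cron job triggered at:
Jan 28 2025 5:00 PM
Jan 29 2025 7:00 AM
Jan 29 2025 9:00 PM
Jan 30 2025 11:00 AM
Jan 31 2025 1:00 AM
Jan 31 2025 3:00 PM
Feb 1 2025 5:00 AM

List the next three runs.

Spacing: 14, 14, 14, 14, 14, 14 h — constant 14 h.
Feb 1 2025 5:00 AM + 14 h = Feb 1 2025 7:00 PM.
Feb 1 2025 7:00 PM + 14 h = Feb 2 2025 9:00 AM.
Feb 2 2025 9:00 AM + 14 h = Feb 2 2025 11:00 PM.

Feb 1 2025 7:00 PM, Feb 2 2025 9:00 AM, Feb 2 2025 11:00 PM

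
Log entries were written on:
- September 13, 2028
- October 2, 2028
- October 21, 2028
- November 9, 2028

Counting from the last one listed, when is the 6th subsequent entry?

Gaps between consecutive events: 19, 19, 19 days — a constant 19-day interval.
November 9, 2028 + 19 days = November 28, 2028.
November 28, 2028 + 19 days = December 17, 2028.
December 17, 2028 + 19 days = January 5, 2029.
January 5, 2029 + 19 days = January 24, 2029.
January 24, 2029 + 19 days = February 12, 2029.
February 12, 2029 + 19 days = March 3, 2029.

March 3, 2029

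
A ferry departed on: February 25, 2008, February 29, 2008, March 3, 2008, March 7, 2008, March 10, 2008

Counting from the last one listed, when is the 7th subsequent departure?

Every event lands on a Monday or Friday (gaps cycle 4, 3, 4, 3).
So the schedule is: every Monday and Friday.
Next Friday: March 14, 2008.
Next Monday: March 17, 2008.
Next Friday: March 21, 2008.
The following Monday is March 24, 2008.
Next Friday: March 28, 2008.
Next Monday: March 31, 2008.
The following Friday is April 4, 2008.

April 4, 2008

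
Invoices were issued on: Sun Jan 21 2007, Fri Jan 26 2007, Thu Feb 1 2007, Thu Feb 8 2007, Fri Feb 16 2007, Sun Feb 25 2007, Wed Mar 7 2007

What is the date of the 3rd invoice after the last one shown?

Thu Apr 12 2007

The spacing grows by 1 each time: 5, 6, 7, 8, 9, 10 days.
Next gap: 11 days. Wed Mar 7 2007 + 11 days = Sun Mar 18 2007.
Next gap: 12 days. Sun Mar 18 2007 + 12 days = Fri Mar 30 2007.
Next gap: 13 days. Fri Mar 30 2007 + 13 days = Thu Apr 12 2007.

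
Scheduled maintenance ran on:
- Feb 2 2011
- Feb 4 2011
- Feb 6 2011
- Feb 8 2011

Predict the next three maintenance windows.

Every event comes 2 days after the last (2, 2, 2).
Feb 8 2011 + 2 days = Feb 10 2011.
Feb 10 2011 + 2 days = Feb 12 2011.
Feb 12 2011 + 2 days = Feb 14 2011.

Feb 10 2011, Feb 12 2011, Feb 14 2011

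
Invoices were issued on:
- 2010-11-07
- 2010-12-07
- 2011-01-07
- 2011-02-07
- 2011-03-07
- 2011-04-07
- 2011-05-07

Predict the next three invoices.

Gaps: 30, 31, 31, 28, 31, 30 days — not constant. Every event is on the 7th of the month.
Pattern: the 7th of each month.
Next: June 2011 → 2011-06-07.
Next: July 2011 → 2011-07-07.
August 2011: 2011-08-07.

2011-06-07, 2011-07-07, 2011-08-07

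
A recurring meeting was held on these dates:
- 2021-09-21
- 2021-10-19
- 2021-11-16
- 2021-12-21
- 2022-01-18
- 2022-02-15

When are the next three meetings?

All dates are Tuesdays, 28, 28, 35, 28, 28 days apart.
Specifically, the 3rd Tuesday of each month.
March 2022 — 3rd Tuesday is 2022-03-15.
April 2022 — 3rd Tuesday is 2022-04-19.
3rd Tuesday of May 2022: 2022-05-17.

2022-03-15, 2022-04-19, 2022-05-17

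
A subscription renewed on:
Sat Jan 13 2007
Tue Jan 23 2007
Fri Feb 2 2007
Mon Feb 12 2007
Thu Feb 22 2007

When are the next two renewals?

Every event comes 10 days after the last (10, 10, 10, 10).
Thu Feb 22 2007 + 10 days = Sun Mar 4 2007.
Sun Mar 4 2007 + 10 days = Wed Mar 14 2007.

Sun Mar 4 2007, Wed Mar 14 2007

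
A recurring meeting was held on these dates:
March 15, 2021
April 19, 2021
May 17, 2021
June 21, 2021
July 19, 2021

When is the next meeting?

All dates are Mondays, 35, 28, 35, 28 days apart.
Specifically, the 3rd Monday of each month.
3rd Monday of August 2021: August 16, 2021.

August 16, 2021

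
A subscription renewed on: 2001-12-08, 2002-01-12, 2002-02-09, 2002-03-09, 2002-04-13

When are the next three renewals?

Gaps: 35, 28, 28, 35 days — a mix of 28 and 35. Every date is a Saturday.
Each is the 2nd Saturday of its month.
2nd Saturday of May 2002: 2002-05-11.
2nd Saturday of June 2002: 2002-06-08.
July 2002 — 2nd Saturday is 2002-07-13.

2002-05-11, 2002-06-08, 2002-07-13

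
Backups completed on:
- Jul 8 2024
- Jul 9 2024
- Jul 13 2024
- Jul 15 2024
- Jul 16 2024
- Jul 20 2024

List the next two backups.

The gap pattern 1, 4, 2, 1, 4 repeats every 3 events.
These are the Mondays, Tuesdays and Saturdays of each week.
Next Monday: Jul 22 2024.
Next Tuesday: Jul 23 2024.

Jul 22 2024, Jul 23 2024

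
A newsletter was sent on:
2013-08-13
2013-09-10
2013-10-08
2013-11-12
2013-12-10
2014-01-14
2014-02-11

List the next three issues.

These are Tuesdays at 28- or 35-day spacing (28, 28, 35, 28, 35, 28).
The pattern: 2nd Tuesday of the month.
2nd Tuesday of March 2014: 2014-03-11.
2nd Tuesday of April 2014: 2014-04-08.
2nd Tuesday of May 2014: 2014-05-13.

2014-03-11, 2014-04-08, 2014-05-13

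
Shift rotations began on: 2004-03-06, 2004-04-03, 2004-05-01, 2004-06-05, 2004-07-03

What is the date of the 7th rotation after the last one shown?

2005-02-05

All dates are Saturdays, 28, 28, 35, 28 days apart.
Specifically, the 1st Saturday of each month.
August 2004 — 1st Saturday is 2004-08-07.
1st Saturday of September 2004: 2004-09-04.
October 2004 — 1st Saturday is 2004-10-02.
November 2004 — 1st Saturday is 2004-11-06.
1st Saturday of December 2004: 2004-12-04.
1st Saturday of January 2005: 2005-01-01.
1st Saturday of February 2005: 2005-02-05.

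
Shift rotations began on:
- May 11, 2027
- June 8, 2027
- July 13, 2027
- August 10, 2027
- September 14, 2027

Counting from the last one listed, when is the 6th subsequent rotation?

These are Tuesdays at 28- or 35-day spacing (28, 35, 28, 35).
The pattern: 2nd Tuesday of the month.
October 2027 — 2nd Tuesday is October 12, 2027.
November 2027 — 2nd Tuesday is November 9, 2027.
2nd Tuesday of December 2027: December 14, 2027.
2nd Tuesday of January 2028: January 11, 2028.
February 2028 — 2nd Tuesday is February 8, 2028.
2nd Tuesday of March 2028: March 14, 2028.

March 14, 2028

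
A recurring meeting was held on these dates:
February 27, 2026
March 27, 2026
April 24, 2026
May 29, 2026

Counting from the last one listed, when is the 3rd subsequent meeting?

All Fridays; the gaps (28, 28, 35) vary with month length.
This is the last Friday of each month.
Last Friday of June 2026: June 26, 2026.
Last Friday of July 2026: July 31, 2026.
August 2026 ends with Friday August 28, 2026.

August 28, 2026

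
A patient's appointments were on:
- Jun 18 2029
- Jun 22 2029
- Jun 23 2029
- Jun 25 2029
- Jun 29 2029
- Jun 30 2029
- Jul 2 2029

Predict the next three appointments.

Every event lands on a Monday or Friday or Saturday (gaps cycle 4, 1, 2, 4, 1, 2).
So the schedule is: every Monday, Friday and Saturday.
Next Friday: Jul 6 2029.
Next Saturday: Jul 7 2029.
The following Monday is Jul 9 2029.

Jul 6 2029, Jul 7 2029, Jul 9 2029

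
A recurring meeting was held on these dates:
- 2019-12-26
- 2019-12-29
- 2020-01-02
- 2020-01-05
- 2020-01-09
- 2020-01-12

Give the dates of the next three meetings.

2020-01-16, 2020-01-19, 2020-01-23

Every event lands on a Thursday or Sunday (gaps cycle 3, 4, 3, 4, 3).
So the schedule is: every Thursday and Sunday.
The following Thursday is 2020-01-16.
Next Sunday: 2020-01-19.
Next Thursday: 2020-01-23.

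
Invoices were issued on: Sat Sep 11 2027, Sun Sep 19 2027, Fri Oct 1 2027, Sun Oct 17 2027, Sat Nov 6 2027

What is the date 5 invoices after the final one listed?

Fri Apr 14 2028

The spacing grows by 4 each time: 8, 12, 16, 20 days.
Next gap: 24 days. Sat Nov 6 2027 + 24 days = Tue Nov 30 2027.
Next gap: 28 days. Tue Nov 30 2027 + 28 days = Tue Dec 28 2027.
Next gap: 32 days. Tue Dec 28 2027 + 32 days = Sat Jan 29 2028.
Next gap: 36 days. Sat Jan 29 2028 + 36 days = Sun Mar 5 2028.
Next gap: 40 days. Sun Mar 5 2028 + 40 days = Fri Apr 14 2028.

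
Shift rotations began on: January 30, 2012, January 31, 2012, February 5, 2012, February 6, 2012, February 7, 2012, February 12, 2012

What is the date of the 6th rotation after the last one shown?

February 26, 2012

Every event lands on a Monday or Tuesday or Sunday (gaps cycle 1, 5, 1, 1, 5).
So the schedule is: every Monday, Tuesday and Sunday.
Next Monday: February 13, 2012.
The following Tuesday is February 14, 2012.
The following Sunday is February 19, 2012.
The following Monday is February 20, 2012.
Next Tuesday: February 21, 2012.
The following Sunday is February 26, 2012.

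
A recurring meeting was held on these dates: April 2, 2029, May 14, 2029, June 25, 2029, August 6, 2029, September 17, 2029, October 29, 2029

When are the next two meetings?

Every event comes 42 days after the last (42, 42, 42, 42, 42).
October 29, 2029 + 42 days = December 10, 2029.
December 10, 2029 + 42 days = January 21, 2030.

December 10, 2029; January 21, 2030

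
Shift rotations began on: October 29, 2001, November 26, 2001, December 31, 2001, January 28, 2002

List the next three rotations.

These are Mondays with 28, 35, 28-day gaps.
Each is the final Monday of its month — October 29, 2001 is past the 28th, so '4th Monday' doesn't fit.
Last Monday of February 2002: February 25, 2002.
March 2002 ends with Monday March 25, 2002.
Last Monday of April 2002: April 29, 2002.

February 25, 2002; March 25, 2002; April 29, 2002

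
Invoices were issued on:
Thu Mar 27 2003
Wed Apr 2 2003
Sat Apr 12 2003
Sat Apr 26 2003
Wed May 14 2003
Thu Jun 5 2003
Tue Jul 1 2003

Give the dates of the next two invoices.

The spacing grows by 4 each time: 6, 10, 14, 18, 22, 26 days.
Next gap: 30 days. Tue Jul 1 2003 + 30 days = Thu Jul 31 2003.
Next gap: 34 days. Thu Jul 31 2003 + 34 days = Wed Sep 3 2003.

Thu Jul 31 2003, Wed Sep 3 2003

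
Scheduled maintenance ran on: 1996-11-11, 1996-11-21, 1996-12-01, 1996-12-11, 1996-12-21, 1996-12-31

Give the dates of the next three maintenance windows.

The spacing is 10, 10, 10, 10, 10 days — always 10 days.
1996-12-31 + 10 days = 1997-01-10.
1997-01-10 + 10 days = 1997-01-20.
1997-01-20 + 10 days = 1997-01-30.

1997-01-10, 1997-01-20, 1997-01-30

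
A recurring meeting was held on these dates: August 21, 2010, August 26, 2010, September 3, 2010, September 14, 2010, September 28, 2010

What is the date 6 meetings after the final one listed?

February 22, 2011

Gaps: 5, 8, 11, 14 days — each gap is 3 larger than the previous one.
Next gap: 17 days. September 28, 2010 + 17 days = October 15, 2010.
Next gap: 20 days. October 15, 2010 + 20 days = November 4, 2010.
Next gap: 23 days. November 4, 2010 + 23 days = November 27, 2010.
Next gap: 26 days. November 27, 2010 + 26 days = December 23, 2010.
Next gap: 29 days. December 23, 2010 + 29 days = January 21, 2011.
Next gap: 32 days. January 21, 2011 + 32 days = February 22, 2011.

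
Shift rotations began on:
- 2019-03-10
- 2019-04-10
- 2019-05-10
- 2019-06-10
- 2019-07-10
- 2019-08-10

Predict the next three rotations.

2019-09-10, 2019-10-10, 2019-11-10

Each date is the 10th; the gaps (31, 30, 31, 30, 31) track the month lengths.
The rule is the 10th of each month.
Next: September 2019 → 2019-09-10.
October 2019: 2019-10-10.
November 2019: 2019-11-10.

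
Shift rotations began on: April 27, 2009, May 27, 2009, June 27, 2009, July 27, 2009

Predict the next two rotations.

August 27, 2009; September 27, 2009

Gaps: 30, 31, 30 days — not constant. Every event is on the 27th of the month.
Pattern: the 27th of each month.
Next: August 2009 → August 27, 2009.
Next: September 2009 → September 27, 2009.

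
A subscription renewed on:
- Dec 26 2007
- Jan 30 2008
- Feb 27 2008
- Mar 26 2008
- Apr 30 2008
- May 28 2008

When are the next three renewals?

Jun 25 2008, Jul 30 2008, Aug 27 2008

Every date is a Wednesday; gaps 35, 28, 28, 35, 28 days.
Each is the last Wednesday of its month (at least one falls on the 29th or later, ruling out '4th Wednesday').
Last Wednesday of June 2008: Jun 25 2008.
July 2008 ends with Wednesday Jul 30 2008.
August 2008 ends with Wednesday Aug 27 2008.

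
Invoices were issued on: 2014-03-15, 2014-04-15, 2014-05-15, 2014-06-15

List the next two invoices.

The day-of-month is always 15 (31, 30, 31 days between events).
So this recurs on the 15th of each month.
July 2014: 2014-07-15.
August 2014: 2014-08-15.

2014-07-15, 2014-08-15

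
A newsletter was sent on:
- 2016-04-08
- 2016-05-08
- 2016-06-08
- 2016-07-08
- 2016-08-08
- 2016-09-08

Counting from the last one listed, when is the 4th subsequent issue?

Gaps: 30, 31, 30, 31, 31 days — not constant. Every event is on the 8th of the month.
Pattern: the 8th of each month.
Next: October 2016 → 2016-10-08.
Next: November 2016 → 2016-11-08.
Next: December 2016 → 2016-12-08.
January 2017: 2017-01-08.

2017-01-08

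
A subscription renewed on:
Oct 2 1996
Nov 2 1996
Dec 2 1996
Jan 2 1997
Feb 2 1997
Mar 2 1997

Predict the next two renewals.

Gaps: 31, 30, 31, 31, 28 days — not constant. Every event is on the 2nd of the month.
Pattern: the 2nd of each month.
April 1997: Apr 2 1997.
May 1997: May 2 1997.

Apr 2 1997, May 2 1997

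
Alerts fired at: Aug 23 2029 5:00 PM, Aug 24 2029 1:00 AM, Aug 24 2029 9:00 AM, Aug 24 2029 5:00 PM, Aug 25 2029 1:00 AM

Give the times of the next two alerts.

The interval is a steady 8 hours (8, 8, 8, 8).
Aug 25 2029 1:00 AM + 8 h = Aug 25 2029 9:00 AM.
Aug 25 2029 9:00 AM + 8 h = Aug 25 2029 5:00 PM.

Aug 25 2029 9:00 AM, Aug 25 2029 5:00 PM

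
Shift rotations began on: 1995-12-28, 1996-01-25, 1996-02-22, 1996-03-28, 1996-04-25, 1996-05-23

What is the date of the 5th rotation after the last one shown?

All dates are Thursdays, 28, 28, 35, 28, 28 days apart.
Specifically, the 4th Thursday of each month.
June 1996 — 4th Thursday is 1996-06-27.
July 1996 — 4th Thursday is 1996-07-25.
4th Thursday of August 1996: 1996-08-22.
4th Thursday of September 1996: 1996-09-26.
4th Thursday of October 1996: 1996-10-24.

1996-10-24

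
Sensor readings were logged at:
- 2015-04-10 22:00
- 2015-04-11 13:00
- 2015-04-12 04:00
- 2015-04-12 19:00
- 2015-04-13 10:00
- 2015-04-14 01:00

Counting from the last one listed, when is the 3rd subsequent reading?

Spacing: 15, 15, 15, 15, 15 h — constant 15 h.
2015-04-14 01:00 + 15 h = 2015-04-14 16:00.
2015-04-14 16:00 + 15 h = 2015-04-15 07:00.
2015-04-15 07:00 + 15 h = 2015-04-15 22:00.

2015-04-15 22:00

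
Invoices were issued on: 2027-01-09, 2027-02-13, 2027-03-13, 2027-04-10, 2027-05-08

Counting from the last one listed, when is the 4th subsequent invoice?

All dates are Saturdays, 35, 28, 28, 28 days apart.
Specifically, the 2nd Saturday of each month.
2nd Saturday of June 2027: 2027-06-12.
July 2027 — 2nd Saturday is 2027-07-10.
2nd Saturday of August 2027: 2027-08-14.
September 2027 — 2nd Saturday is 2027-09-11.

2027-09-11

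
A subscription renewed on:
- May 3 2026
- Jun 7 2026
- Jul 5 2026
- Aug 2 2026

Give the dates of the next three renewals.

Sep 6 2026, Oct 4 2026, Nov 1 2026

Gaps: 35, 28, 28 days — a mix of 28 and 35. Every date is a Sunday.
Each is the 1st Sunday of its month.
September 2026 — 1st Sunday is Sep 6 2026.
1st Sunday of October 2026: Oct 4 2026.
1st Sunday of November 2026: Nov 1 2026.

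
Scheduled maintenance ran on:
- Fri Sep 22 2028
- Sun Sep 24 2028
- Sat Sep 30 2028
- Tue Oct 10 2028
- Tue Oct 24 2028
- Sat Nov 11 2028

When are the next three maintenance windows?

Sun Dec 3 2028, Fri Dec 29 2028, Sun Jan 28 2029

Intervals are 2, 6, 10, 14, 18 days — an arithmetic progression with common difference 4.
Next gap: 22 days. Sat Nov 11 2028 + 22 days = Sun Dec 3 2028.
Next gap: 26 days. Sun Dec 3 2028 + 26 days = Fri Dec 29 2028.
Next gap: 30 days. Fri Dec 29 2028 + 30 days = Sun Jan 28 2029.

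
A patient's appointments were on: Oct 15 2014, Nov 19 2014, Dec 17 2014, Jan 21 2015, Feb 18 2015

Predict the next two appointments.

Mar 18 2015, Apr 15 2015

Gaps: 35, 28, 35, 28 days — a mix of 28 and 35. Every date is a Wednesday.
Each is the 3rd Wednesday of its month.
March 2015 — 3rd Wednesday is Mar 18 2015.
April 2015 — 3rd Wednesday is Apr 15 2015.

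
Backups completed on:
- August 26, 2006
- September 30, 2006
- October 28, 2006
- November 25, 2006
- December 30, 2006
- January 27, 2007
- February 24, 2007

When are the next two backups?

March 31, 2007; April 28, 2007

Every date is a Saturday; gaps 35, 28, 28, 35, 28, 28 days.
Each is the last Saturday of its month (at least one falls on the 29th or later, ruling out '4th Saturday').
March 2007 ends with Saturday March 31, 2007.
Last Saturday of April 2007: April 28, 2007.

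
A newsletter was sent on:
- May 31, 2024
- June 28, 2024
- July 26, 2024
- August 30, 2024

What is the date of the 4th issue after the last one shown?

These are Fridays with 28, 28, 35-day gaps.
Each is the final Friday of its month — May 31, 2024 is past the 28th, so '4th Friday' doesn't fit.
September 2024 ends with Friday September 27, 2024.
Last Friday of October 2024: October 25, 2024.
Last Friday of November 2024: November 29, 2024.
December 2024 ends with Friday December 27, 2024.

December 27, 2024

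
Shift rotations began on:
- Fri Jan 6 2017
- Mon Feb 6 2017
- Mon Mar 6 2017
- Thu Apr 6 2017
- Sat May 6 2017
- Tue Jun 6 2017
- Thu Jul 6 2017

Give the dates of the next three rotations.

Sun Aug 6 2017, Wed Sep 6 2017, Fri Oct 6 2017

Each date is the 6th; the gaps (31, 28, 31, 30, 31, 30) track the month lengths.
The rule is the 6th of each month.
Next: August 2017 → Sun Aug 6 2017.
September 2017: Wed Sep 6 2017.
Next: October 2017 → Fri Oct 6 2017.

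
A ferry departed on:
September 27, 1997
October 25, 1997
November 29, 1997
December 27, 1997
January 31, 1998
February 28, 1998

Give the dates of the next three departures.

March 28, 1998; April 25, 1998; May 30, 1998

Every date is a Saturday; gaps 28, 35, 28, 35, 28 days.
Each is the last Saturday of its month (at least one falls on the 29th or later, ruling out '4th Saturday').
March 1998 ends with Saturday March 28, 1998.
Last Saturday of April 1998: April 25, 1998.
Last Saturday of May 1998: May 30, 1998.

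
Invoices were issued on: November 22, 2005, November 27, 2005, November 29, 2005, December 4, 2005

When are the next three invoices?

Every event lands on a Tuesday or Sunday (gaps cycle 5, 2, 5).
So the schedule is: every Tuesday and Sunday.
Next Tuesday: December 6, 2005.
Next Sunday: December 11, 2005.
The following Tuesday is December 13, 2005.

December 6, 2005; December 11, 2005; December 13, 2005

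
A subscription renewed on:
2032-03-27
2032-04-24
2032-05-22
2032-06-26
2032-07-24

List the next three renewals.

2032-08-28, 2032-09-25, 2032-10-23

These are Saturdays at 28- or 35-day spacing (28, 28, 35, 28).
The pattern: 4th Saturday of the month.
4th Saturday of August 2032: 2032-08-28.
September 2032 — 4th Saturday is 2032-09-25.
October 2032 — 4th Saturday is 2032-10-23.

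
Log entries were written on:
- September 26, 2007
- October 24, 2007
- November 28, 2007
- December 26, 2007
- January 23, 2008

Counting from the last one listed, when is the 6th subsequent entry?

These are Wednesdays at 28- or 35-day spacing (28, 35, 28, 28).
The pattern: 4th Wednesday of the month.
February 2008 — 4th Wednesday is February 27, 2008.
March 2008 — 4th Wednesday is March 26, 2008.
April 2008 — 4th Wednesday is April 23, 2008.
May 2008 — 4th Wednesday is May 28, 2008.
4th Wednesday of June 2008: June 25, 2008.
4th Wednesday of July 2008: July 23, 2008.

July 23, 2008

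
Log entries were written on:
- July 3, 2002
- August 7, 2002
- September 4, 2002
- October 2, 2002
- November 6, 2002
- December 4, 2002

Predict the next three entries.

All dates are Wednesdays, 35, 28, 28, 35, 28 days apart.
Specifically, the 1st Wednesday of each month.
January 2003 — 1st Wednesday is January 1, 2003.
February 2003 — 1st Wednesday is February 5, 2003.
March 2003 — 1st Wednesday is March 5, 2003.

January 1, 2003; February 5, 2003; March 5, 2003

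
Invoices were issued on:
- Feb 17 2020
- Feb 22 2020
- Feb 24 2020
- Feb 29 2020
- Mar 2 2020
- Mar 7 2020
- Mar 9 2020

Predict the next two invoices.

Every event lands on a Monday or Saturday (gaps cycle 5, 2, 5, 2, 5, 2).
So the schedule is: every Monday and Saturday.
Next Saturday: Mar 14 2020.
The following Monday is Mar 16 2020.

Mar 14 2020, Mar 16 2020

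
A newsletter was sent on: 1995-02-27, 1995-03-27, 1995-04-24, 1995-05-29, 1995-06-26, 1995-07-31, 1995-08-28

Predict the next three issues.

These are Mondays with 28, 28, 35, 28, 35, 28-day gaps.
Each is the final Monday of its month — 1995-05-29 is past the 28th, so '4th Monday' doesn't fit.
September 1995 ends with Monday 1995-09-25.
October 1995 ends with Monday 1995-10-30.
November 1995 ends with Monday 1995-11-27.

1995-09-25, 1995-10-30, 1995-11-27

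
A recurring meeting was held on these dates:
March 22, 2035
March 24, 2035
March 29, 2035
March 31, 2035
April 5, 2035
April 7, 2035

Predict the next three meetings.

April 12, 2035; April 14, 2035; April 19, 2035

Every event lands on a Thursday or Saturday (gaps cycle 2, 5, 2, 5, 2).
So the schedule is: every Thursday and Saturday.
Next Thursday: April 12, 2035.
Next Saturday: April 14, 2035.
Next Thursday: April 19, 2035.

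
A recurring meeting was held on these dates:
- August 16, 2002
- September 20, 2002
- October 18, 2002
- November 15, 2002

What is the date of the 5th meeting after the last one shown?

All dates are Fridays, 35, 28, 28 days apart.
Specifically, the 3rd Friday of each month.
3rd Friday of December 2002: December 20, 2002.
3rd Friday of January 2003: January 17, 2003.
February 2003 — 3rd Friday is February 21, 2003.
March 2003 — 3rd Friday is March 21, 2003.
3rd Friday of April 2003: April 18, 2003.

April 18, 2003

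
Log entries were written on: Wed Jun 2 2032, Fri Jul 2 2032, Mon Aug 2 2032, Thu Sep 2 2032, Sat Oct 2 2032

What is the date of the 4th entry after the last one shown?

Gaps: 30, 31, 31, 30 days — not constant. Every event is on the 2nd of the month.
Pattern: the 2nd of each month.
Next: November 2032 → Tue Nov 2 2032.
Next: December 2032 → Thu Dec 2 2032.
January 2033: Sun Jan 2 2033.
Next: February 2033 → Wed Feb 2 2033.

Wed Feb 2 2033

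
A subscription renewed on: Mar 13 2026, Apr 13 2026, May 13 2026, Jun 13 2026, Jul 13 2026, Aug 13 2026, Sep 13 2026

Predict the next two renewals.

Each date is the 13th; the gaps (31, 30, 31, 30, 31, 31) track the month lengths.
The rule is the 13th of each month.
Next: October 2026 → Oct 13 2026.
November 2026: Nov 13 2026.

Oct 13 2026, Nov 13 2026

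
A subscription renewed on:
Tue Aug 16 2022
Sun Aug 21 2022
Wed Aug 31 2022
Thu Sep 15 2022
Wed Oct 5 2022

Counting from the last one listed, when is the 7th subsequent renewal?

Wed Jul 12 2023

The spacing grows by 5 each time: 5, 10, 15, 20 days.
Next gap: 25 days. Wed Oct 5 2022 + 25 days = Sun Oct 30 2022.
Next gap: 30 days. Sun Oct 30 2022 + 30 days = Tue Nov 29 2022.
Next gap: 35 days. Tue Nov 29 2022 + 35 days = Tue Jan 3 2023.
Next gap: 40 days. Tue Jan 3 2023 + 40 days = Sun Feb 12 2023.
Next gap: 45 days. Sun Feb 12 2023 + 45 days = Wed Mar 29 2023.
Next gap: 50 days. Wed Mar 29 2023 + 50 days = Thu May 18 2023.
Next gap: 55 days. Thu May 18 2023 + 55 days = Wed Jul 12 2023.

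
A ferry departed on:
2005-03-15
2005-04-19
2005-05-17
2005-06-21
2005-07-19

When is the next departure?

Gaps: 35, 28, 35, 28 days — a mix of 28 and 35. Every date is a Tuesday.
Each is the 3rd Tuesday of its month.
August 2005 — 3rd Tuesday is 2005-08-16.

2005-08-16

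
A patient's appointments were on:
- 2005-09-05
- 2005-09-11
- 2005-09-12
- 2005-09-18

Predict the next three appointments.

2005-09-19, 2005-09-25, 2005-09-26

Every event lands on a Monday or Sunday (gaps cycle 6, 1, 6).
So the schedule is: every Monday and Sunday.
The following Monday is 2005-09-19.
Next Sunday: 2005-09-25.
Next Monday: 2005-09-26.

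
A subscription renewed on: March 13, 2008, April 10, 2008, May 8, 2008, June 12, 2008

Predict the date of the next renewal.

July 10, 2008

All dates are Thursdays, 28, 28, 35 days apart.
Specifically, the 2nd Thursday of each month.
July 2008 — 2nd Thursday is July 10, 2008.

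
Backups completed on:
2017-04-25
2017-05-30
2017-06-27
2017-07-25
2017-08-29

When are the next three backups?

All Tuesdays; the gaps (35, 28, 28, 35) vary with month length.
This is the last Tuesday of each month.
Last Tuesday of September 2017: 2017-09-26.
Last Tuesday of October 2017: 2017-10-31.
Last Tuesday of November 2017: 2017-11-28.

2017-09-26, 2017-10-31, 2017-11-28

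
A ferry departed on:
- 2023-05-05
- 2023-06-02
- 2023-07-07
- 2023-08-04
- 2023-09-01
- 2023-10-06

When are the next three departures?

2023-11-03, 2023-12-01, 2024-01-05

These are Fridays at 28- or 35-day spacing (28, 35, 28, 28, 35).
The pattern: 1st Friday of the month.
1st Friday of November 2023: 2023-11-03.
December 2023 — 1st Friday is 2023-12-01.
1st Friday of January 2024: 2024-01-05.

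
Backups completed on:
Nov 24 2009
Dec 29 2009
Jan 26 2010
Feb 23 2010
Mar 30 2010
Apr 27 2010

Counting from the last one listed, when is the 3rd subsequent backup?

Every date is a Tuesday; gaps 35, 28, 28, 35, 28 days.
Each is the last Tuesday of its month (at least one falls on the 29th or later, ruling out '4th Tuesday').
Last Tuesday of May 2010: May 25 2010.
Last Tuesday of June 2010: Jun 29 2010.
July 2010 ends with Tuesday Jul 27 2010.

Jul 27 2010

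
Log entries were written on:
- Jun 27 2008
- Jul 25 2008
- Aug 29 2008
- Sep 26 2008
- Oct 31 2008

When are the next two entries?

These are Fridays with 28, 35, 28, 35-day gaps.
Each is the final Friday of its month — Aug 29 2008 is past the 28th, so '4th Friday' doesn't fit.
Last Friday of November 2008: Nov 28 2008.
Last Friday of December 2008: Dec 26 2008.

Nov 28 2008, Dec 26 2008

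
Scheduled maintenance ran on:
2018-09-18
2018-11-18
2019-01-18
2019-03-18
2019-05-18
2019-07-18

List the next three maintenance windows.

2019-09-18, 2019-11-18, 2020-01-18

The day-of-month is always 18 (61, 61, 59, 61, 61 days between events).
So this recurs on the 18th of every 2 months.
September 2019: 2019-09-18.
November 2019: 2019-11-18.
January 2020: 2020-01-18.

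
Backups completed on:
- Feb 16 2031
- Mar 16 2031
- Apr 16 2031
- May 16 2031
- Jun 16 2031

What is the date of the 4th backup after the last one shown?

Oct 16 2031

The day-of-month is always 16 (28, 31, 30, 31 days between events).
So this recurs on the 16th of each month.
July 2031: Jul 16 2031.
August 2031: Aug 16 2031.
September 2031: Sep 16 2031.
October 2031: Oct 16 2031.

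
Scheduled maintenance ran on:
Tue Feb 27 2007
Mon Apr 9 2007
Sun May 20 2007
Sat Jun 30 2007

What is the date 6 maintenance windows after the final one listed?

The spacing is 41, 41, 41 days — always 41 days.
Sat Jun 30 2007 + 41 days = Fri Aug 10 2007.
Fri Aug 10 2007 + 41 days = Thu Sep 20 2007.
Thu Sep 20 2007 + 41 days = Wed Oct 31 2007.
Wed Oct 31 2007 + 41 days = Tue Dec 11 2007.
Tue Dec 11 2007 + 41 days = Mon Jan 21 2008.
Mon Jan 21 2008 + 41 days = Sun Mar 2 2008.

Sun Mar 2 2008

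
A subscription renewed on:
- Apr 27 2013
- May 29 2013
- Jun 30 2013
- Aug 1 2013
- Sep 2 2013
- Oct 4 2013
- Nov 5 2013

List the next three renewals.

Gaps between consecutive events: 32, 32, 32, 32, 32, 32 days — a constant 32-day interval.
Nov 5 2013 + 32 days = Dec 7 2013.
Dec 7 2013 + 32 days = Jan 8 2014.
Jan 8 2014 + 32 days = Feb 9 2014.

Dec 7 2013, Jan 8 2014, Feb 9 2014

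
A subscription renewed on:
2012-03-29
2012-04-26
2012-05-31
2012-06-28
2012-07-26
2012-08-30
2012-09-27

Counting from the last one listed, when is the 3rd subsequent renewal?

These are Thursdays with 28, 35, 28, 28, 35, 28-day gaps.
Each is the final Thursday of its month — 2012-03-29 is past the 28th, so '4th Thursday' doesn't fit.
Last Thursday of October 2012: 2012-10-25.
November 2012 ends with Thursday 2012-11-29.
Last Thursday of December 2012: 2012-12-27.

2012-12-27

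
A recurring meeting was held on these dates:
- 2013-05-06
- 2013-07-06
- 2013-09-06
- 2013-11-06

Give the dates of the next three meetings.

Gaps: 61, 62, 61 days — not constant. Every event is on the 6th of the month.
Pattern: the 6th of every 2 months.
January 2014: 2014-01-06.
March 2014: 2014-03-06.
Next: May 2014 → 2014-05-06.

2014-01-06, 2014-03-06, 2014-05-06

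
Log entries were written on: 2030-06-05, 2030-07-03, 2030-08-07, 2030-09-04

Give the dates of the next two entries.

2030-10-02, 2030-11-06

These are Wednesdays at 28- or 35-day spacing (28, 35, 28).
The pattern: 1st Wednesday of the month.
October 2030 — 1st Wednesday is 2030-10-02.
1st Wednesday of November 2030: 2030-11-06.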